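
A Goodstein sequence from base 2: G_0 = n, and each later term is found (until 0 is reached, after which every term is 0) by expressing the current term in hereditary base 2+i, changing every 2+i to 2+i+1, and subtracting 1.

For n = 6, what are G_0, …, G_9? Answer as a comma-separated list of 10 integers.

6, 29, 257, 3125, 46655, 98039, 187243, 332147, 555551, 885775

i=0: 6 = 2^2 + 2 (b=2); 2→3: 3^3 + 3 = 30; 30−1 = 29
i=1: 29 = 3^3 + 2 (b=3); 3→4: 4^4 + 2 = 258; 258−1 = 257
i=2: 257 = 4^4 + 1 (b=4); 4→5: 5^5 + 1 = 3126; 3126−1 = 3125
i=3: 3125 = 5^5 (b=5); 5→6: 6^6 = 46656; 46656−1 = 46655
i=4: 46655 = 5·6^5 + 5·6^4 + 5·6^3 + 5·6^2 + 5·6 + 5 (b=6); 6→7: 5·7^5 + 5·7^4 + 5·7^3 + 5·7^2 + 5·7 + 5 = 98040; 98040−1 = 98039
i=5: 98039 = 5·7^5 + 5·7^4 + 5·7^3 + 5·7^2 + 5·7 + 4 (b=7); 7→8: 5·8^5 + 5·8^4 + 5·8^3 + 5·8^2 + 5·8 + 4 = 187244; 187244−1 = 187243
i=6: 187243 = 5·8^5 + 5·8^4 + 5·8^3 + 5·8^2 + 5·8 + 3 (b=8); 8→9: 5·9^5 + 5·9^4 + 5·9^3 + 5·9^2 + 5·9 + 3 = 332148; 332148−1 = 332147
i=7: 332147 = 5·9^5 + 5·9^4 + 5·9^3 + 5·9^2 + 5·9 + 2 (b=9); 9→10: 5·10^5 + 5·10^4 + 5·10^3 + 5·10^2 + 5·10 + 2 = 555552; 555552−1 = 555551
i=8: 555551 = 5·10^5 + 5·10^4 + 5·10^3 + 5·10^2 + 5·10 + 1 (b=10); 10→11: 5·11^5 + 5·11^4 + 5·11^3 + 5·11^2 + 5·11 + 1 = 885776; 885776−1 = 885775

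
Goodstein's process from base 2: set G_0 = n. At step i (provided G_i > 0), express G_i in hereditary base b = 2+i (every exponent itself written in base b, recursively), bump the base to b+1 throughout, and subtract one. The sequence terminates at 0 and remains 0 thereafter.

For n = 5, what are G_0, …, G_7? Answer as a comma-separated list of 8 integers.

(0) 5|_2 = 2^2 + 1 ↦ 3^3 + 1|_3 = 28 ⇒ 27
(1) 27|_3 = 3^3 ↦ 4^4|_4 = 256 ⇒ 255
(2) 255|_4 = 3·4^3 + 3·4^2 + 3·4 + 3 ↦ 3·5^3 + 3·5^2 + 3·5 + 3|_5 = 468 ⇒ 467
(3) 467|_5 = 3·5^3 + 3·5^2 + 3·5 + 2 ↦ 3·6^3 + 3·6^2 + 3·6 + 2|_6 = 776 ⇒ 775
(4) 775|_6 = 3·6^3 + 3·6^2 + 3·6 + 1 ↦ 3·7^3 + 3·7^2 + 3·7 + 1|_7 = 1198 ⇒ 1197
(5) 1197|_7 = 3·7^3 + 3·7^2 + 3·7 ↦ 3·8^3 + 3·8^2 + 3·8|_8 = 1752 ⇒ 1751
(6) 1751|_8 = 3·8^3 + 3·8^2 + 2·8 + 7 ↦ 3·9^3 + 3·9^2 + 2·9 + 7|_9 = 2455 ⇒ 2454

5, 27, 255, 467, 775, 1197, 1751, 2454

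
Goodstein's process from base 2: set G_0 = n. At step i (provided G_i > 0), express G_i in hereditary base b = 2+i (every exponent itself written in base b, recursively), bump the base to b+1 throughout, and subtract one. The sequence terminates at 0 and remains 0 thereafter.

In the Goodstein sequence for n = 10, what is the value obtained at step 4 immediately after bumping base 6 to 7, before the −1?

i=0: 10 = 2^(2 + 1) + 2 (b=2); 2→3: 3^(3 + 1) + 3 = 84; 84−1 = 83
i=1: 83 = 3^(3 + 1) + 2 (b=3); 3→4: 4^(4 + 1) + 2 = 1026; 1026−1 = 1025
i=2: 1025 = 4^(4 + 1) + 1 (b=4); 4→5: 5^(5 + 1) + 1 = 15626; 15626−1 = 15625
i=3: 15625 = 5^(5 + 1) (b=5); 5→6: 6^(6 + 1) = 279936; 279936−1 = 279935

4215755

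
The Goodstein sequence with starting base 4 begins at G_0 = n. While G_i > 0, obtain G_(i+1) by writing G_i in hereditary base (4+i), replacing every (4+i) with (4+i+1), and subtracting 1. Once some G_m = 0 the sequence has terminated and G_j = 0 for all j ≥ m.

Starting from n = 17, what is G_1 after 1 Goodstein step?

17 —HB4→ 4^2 + 1 —bump→ 5^2 + 1 = 26 —(−1)→ 25
25 —HB5→ 5^2 —bump→ 6^2 = 36 —(−1)→ 35

25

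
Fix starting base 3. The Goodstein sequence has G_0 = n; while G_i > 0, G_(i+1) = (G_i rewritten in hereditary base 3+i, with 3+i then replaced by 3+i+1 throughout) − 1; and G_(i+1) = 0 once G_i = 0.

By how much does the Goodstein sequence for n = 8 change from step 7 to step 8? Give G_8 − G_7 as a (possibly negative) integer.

[0] 8 ≡ 2·3 + 2 (base 3). Lift 4: 10. −1: 9.
[1] 9 ≡ 2·4 + 1 (base 4). Lift 5: 11. −1: 10.
[2] 10 ≡ 2·5 (base 5). Lift 6: 12. −1: 11.
[3] 11 ≡ 6 + 5 (base 6). Lift 7: 12. −1: 11.
[4] 11 ≡ 7 + 4 (base 7). Lift 8: 12. −1: 11.
[5] 11 ≡ 8 + 3 (base 8). Lift 9: 12. −1: 11.
[6] 11 ≡ 9 + 2 (base 9). Lift 10: 12. −1: 11.
[7] 11 ≡ 10 + 1 (base 10). Lift 11: 12. −1: 11.

0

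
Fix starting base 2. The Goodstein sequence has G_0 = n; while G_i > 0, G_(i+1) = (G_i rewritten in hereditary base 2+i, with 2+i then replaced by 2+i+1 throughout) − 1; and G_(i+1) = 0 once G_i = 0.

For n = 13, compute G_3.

G_0=13  [base 2] 2^(2 + 1) + 2^2 + 1  →[2↦3]→  3^(3 + 1) + 3^3 + 1 = 109  −1 ⇒ G_1=108
G_1=108  [base 3] 3^(3 + 1) + 3^3  →[3↦4]→  4^(4 + 1) + 4^4 = 1280  −1 ⇒ G_2=1279
G_2=1279  [base 4] 4^(4 + 1) + 3·4^3 + 3·4^2 + 3·4 + 3  →[4↦5]→  5^(5 + 1) + 3·5^3 + 3·5^2 + 3·5 + 3 = 16093  −1 ⇒ G_3=16092
G_3=16092  [base 5] 5^(5 + 1) + 3·5^3 + 3·5^2 + 3·5 + 2  →[5↦6]→  6^(6 + 1) + 3·6^3 + 3·6^2 + 3·6 + 2 = 280712  −1 ⇒ G_4=280711

16092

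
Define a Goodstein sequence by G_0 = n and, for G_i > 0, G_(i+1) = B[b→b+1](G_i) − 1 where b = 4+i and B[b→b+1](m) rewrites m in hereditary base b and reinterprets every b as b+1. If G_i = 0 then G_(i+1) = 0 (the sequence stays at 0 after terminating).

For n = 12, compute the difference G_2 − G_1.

i=0: 12 = 3·4 (b=4); 4→5: 3·5 = 15; 15−1 = 14
i=1: 14 = 2·5 + 4 (b=5); 5→6: 2·6 + 4 = 16; 16−1 = 15

1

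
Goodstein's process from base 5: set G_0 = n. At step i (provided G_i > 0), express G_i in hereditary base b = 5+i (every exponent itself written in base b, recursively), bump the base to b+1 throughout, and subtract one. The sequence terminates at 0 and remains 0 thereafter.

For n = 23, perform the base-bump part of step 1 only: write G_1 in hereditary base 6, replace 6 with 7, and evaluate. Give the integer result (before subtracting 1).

G_0 = 23. HB_5(23) = 4·5 + 3. Bump = 27. G_1 = 26.
G_1 = 26. HB_6(26) = 4·6 + 2. Bump = 30. G_2 = 29.

30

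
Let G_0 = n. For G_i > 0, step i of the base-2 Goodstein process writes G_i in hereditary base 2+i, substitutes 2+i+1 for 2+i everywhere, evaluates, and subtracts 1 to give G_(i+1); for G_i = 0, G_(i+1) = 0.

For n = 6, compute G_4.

G_0 = 6. HB_2(6) = 2^2 + 2. Bump = 30. G_1 = 29.
G_1 = 29. HB_3(29) = 3^3 + 2. Bump = 258. G_2 = 257.
G_2 = 257. HB_4(257) = 4^4 + 1. Bump = 3126. G_3 = 3125.
G_3 = 3125. HB_5(3125) = 5^5. Bump = 46656. G_4 = 46655.
G_4 = 46655. HB_6(46655) = 5·6^5 + 5·6^4 + 5·6^3 + 5·6^2 + 5·6 + 5. Bump = 98040. G_5 = 98039.

46655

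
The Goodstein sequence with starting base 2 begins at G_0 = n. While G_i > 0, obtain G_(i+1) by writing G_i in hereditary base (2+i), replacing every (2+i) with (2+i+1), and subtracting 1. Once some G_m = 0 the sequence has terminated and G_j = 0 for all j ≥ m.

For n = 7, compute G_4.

46657

G_0 = 7. HB_2(7) = 2^2 + 2 + 1. Bump = 31. G_1 = 30.
G_1 = 30. HB_3(30) = 3^3 + 3. Bump = 260. G_2 = 259.
G_2 = 259. HB_4(259) = 4^4 + 3. Bump = 3128. G_3 = 3127.
G_3 = 3127. HB_5(3127) = 5^5 + 2. Bump = 46658. G_4 = 46657.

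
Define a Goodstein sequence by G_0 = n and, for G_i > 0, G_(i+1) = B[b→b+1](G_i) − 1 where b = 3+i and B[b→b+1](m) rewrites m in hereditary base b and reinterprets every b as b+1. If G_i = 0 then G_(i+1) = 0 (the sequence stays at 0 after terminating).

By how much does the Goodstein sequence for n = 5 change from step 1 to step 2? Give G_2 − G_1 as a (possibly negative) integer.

base 3: 5 = 3 + 2; at 4: 4 + 2 = 6; next = 5
base 4: 5 = 4 + 1; at 5: 5 + 1 = 6; next = 5

0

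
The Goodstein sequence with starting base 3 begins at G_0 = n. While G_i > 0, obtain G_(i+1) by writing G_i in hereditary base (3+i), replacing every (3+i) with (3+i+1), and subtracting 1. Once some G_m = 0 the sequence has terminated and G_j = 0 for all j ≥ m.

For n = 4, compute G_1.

step 0: 4 = 3 + 1; sub 4 for 3: 4 + 1; = 5; G_1 = 5−1 = 4
step 1: 4 = 4; sub 5 for 4: 5; = 5; G_2 = 5−1 = 4

4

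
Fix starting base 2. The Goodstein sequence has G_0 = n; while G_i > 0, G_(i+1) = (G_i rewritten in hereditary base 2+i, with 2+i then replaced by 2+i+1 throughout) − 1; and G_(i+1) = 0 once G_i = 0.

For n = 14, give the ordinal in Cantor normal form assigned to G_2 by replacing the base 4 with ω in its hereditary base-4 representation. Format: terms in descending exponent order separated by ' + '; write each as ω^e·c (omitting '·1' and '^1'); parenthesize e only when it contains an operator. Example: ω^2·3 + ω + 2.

step 0: 14 = 2^(2 + 1) + 2^2 + 2; sub 3 for 2: 3^(3 + 1) + 3^3 + 3; = 111; G_1 = 111−1 = 110
step 1: 110 = 3^(3 + 1) + 3^3 + 2; sub 4 for 3: 4^(4 + 1) + 4^4 + 2; = 1282; G_2 = 1282−1 = 1281
step 2: 1281 = 4^(4 + 1) + 4^4 + 1; sub 5 for 4: 5^(5 + 1) + 5^5 + 1; = 18751; G_3 = 18751−1 = 18750

ω^(ω + 1) + ω^ω + 1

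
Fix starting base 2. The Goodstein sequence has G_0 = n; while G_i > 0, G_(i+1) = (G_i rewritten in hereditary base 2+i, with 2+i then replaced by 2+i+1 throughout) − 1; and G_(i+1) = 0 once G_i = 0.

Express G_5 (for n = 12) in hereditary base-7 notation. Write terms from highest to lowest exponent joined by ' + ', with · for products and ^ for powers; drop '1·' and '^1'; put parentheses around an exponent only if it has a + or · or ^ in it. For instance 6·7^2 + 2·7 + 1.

7^(7 + 1) + 2·7^2 + 7 + 4

base 2: 12 = 2^(2 + 1) + 2^2; at 3: 3^(3 + 1) + 3^3 = 108; next = 107
base 3: 107 = 3^(3 + 1) + 2·3^2 + 2·3 + 2; at 4: 4^(4 + 1) + 2·4^2 + 2·4 + 2 = 1066; next = 1065
base 4: 1065 = 4^(4 + 1) + 2·4^2 + 2·4 + 1; at 5: 5^(5 + 1) + 2·5^2 + 2·5 + 1 = 15686; next = 15685
base 5: 15685 = 5^(5 + 1) + 2·5^2 + 2·5; at 6: 6^(6 + 1) + 2·6^2 + 2·6 = 280020; next = 280019
base 6: 280019 = 6^(6 + 1) + 2·6^2 + 6 + 5; at 7: 7^(7 + 1) + 2·7^2 + 7 + 5 = 5764911; next = 5764910
base 7: 5764910 = 7^(7 + 1) + 2·7^2 + 7 + 4; at 8: 8^(8 + 1) + 2·8^2 + 8 + 4 = 134217868; next = 134217867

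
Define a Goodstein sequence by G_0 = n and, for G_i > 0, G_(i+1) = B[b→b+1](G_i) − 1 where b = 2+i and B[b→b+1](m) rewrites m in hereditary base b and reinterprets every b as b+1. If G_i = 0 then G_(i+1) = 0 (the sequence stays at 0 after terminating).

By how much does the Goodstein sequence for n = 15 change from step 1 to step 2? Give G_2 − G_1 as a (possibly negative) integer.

1172

base 2: 15 = 2^(2 + 1) + 2^2 + 2 + 1; at 3: 3^(3 + 1) + 3^3 + 3 + 1 = 112; next = 111
base 3: 111 = 3^(3 + 1) + 3^3 + 3; at 4: 4^(4 + 1) + 4^4 + 4 = 1284; next = 1283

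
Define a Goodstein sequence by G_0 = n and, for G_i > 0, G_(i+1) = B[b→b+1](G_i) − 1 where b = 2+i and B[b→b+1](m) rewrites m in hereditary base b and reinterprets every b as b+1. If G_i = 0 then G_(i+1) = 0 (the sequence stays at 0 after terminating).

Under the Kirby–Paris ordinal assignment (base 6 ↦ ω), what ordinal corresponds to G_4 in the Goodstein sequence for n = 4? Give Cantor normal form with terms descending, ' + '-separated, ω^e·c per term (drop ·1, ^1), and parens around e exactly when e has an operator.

ω^2·2 + ω + 5

G_0=4  [base 2] 2^2  →[2↦3]→  3^3 = 27  −1 ⇒ G_1=26
G_1=26  [base 3] 2·3^2 + 2·3 + 2  →[3↦4]→  2·4^2 + 2·4 + 2 = 42  −1 ⇒ G_2=41
G_2=41  [base 4] 2·4^2 + 2·4 + 1  →[4↦5]→  2·5^2 + 2·5 + 1 = 61  −1 ⇒ G_3=60
G_3=60  [base 5] 2·5^2 + 2·5  →[5↦6]→  2·6^2 + 2·6 = 84  −1 ⇒ G_4=83
G_4=83  [base 6] 2·6^2 + 6 + 5  →[6↦7]→  2·7^2 + 7 + 5 = 110  −1 ⇒ G_5=109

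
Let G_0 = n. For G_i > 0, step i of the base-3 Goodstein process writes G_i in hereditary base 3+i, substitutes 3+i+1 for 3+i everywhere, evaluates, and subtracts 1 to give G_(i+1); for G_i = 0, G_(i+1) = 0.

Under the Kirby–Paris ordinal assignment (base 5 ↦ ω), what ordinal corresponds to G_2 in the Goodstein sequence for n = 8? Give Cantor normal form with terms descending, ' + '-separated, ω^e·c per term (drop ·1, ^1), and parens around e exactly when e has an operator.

G_0=8  [base 3] 2·3 + 2  →[3↦4]→  2·4 + 2 = 10  −1 ⇒ G_1=9
G_1=9  [base 4] 2·4 + 1  →[4↦5]→  2·5 + 1 = 11  −1 ⇒ G_2=10
G_2=10  [base 5] 2·5  →[5↦6]→  2·6 = 12  −1 ⇒ G_3=11

ω·2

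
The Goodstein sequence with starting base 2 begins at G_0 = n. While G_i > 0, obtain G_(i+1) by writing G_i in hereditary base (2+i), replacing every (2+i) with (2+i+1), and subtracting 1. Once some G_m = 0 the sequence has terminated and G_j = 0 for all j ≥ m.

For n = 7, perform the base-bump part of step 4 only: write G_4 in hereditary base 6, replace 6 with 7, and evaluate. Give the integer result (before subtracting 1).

823544

base 2: 7 = 2^2 + 2 + 1; at 3: 3^3 + 3 + 1 = 31; next = 30
base 3: 30 = 3^3 + 3; at 4: 4^4 + 4 = 260; next = 259
base 4: 259 = 4^4 + 3; at 5: 5^5 + 3 = 3128; next = 3127
base 5: 3127 = 5^5 + 2; at 6: 6^6 + 2 = 46658; next = 46657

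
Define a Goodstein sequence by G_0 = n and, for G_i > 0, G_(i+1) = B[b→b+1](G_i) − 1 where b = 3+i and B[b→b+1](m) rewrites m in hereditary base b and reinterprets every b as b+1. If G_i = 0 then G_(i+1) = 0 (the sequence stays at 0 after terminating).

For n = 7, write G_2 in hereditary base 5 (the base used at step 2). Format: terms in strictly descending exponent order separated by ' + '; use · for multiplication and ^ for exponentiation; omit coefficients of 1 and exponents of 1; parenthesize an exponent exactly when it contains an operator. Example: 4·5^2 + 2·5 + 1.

5 + 4

[0] 7 ≡ 2·3 + 1 (base 3). Lift 4: 9. −1: 8.
[1] 8 ≡ 2·4 (base 4). Lift 5: 10. −1: 9.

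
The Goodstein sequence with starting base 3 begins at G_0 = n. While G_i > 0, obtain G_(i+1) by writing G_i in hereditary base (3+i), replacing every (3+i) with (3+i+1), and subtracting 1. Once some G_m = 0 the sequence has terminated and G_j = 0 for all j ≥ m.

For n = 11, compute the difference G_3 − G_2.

10

base 3: 11 = 3^2 + 2; at 4: 4^2 + 2 = 18; next = 17
base 4: 17 = 4^2 + 1; at 5: 5^2 + 1 = 26; next = 25
base 5: 25 = 5^2; at 6: 6^2 = 36; next = 35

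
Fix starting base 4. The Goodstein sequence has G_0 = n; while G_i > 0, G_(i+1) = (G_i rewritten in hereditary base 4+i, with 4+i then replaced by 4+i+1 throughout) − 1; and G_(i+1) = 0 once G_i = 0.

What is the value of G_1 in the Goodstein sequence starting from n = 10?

11

10 —HB4→ 2·4 + 2 —bump→ 2·5 + 2 = 12 —(−1)→ 11
11 —HB5→ 2·5 + 1 —bump→ 2·6 + 1 = 13 —(−1)→ 12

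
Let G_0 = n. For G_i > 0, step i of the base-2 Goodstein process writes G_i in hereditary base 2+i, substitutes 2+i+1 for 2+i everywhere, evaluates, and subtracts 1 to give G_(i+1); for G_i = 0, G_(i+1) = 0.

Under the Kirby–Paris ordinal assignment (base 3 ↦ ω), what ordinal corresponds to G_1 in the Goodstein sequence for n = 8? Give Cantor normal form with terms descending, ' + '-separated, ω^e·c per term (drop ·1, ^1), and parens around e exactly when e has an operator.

ω^ω·2 + ω^2·2 + ω·2 + 2

(0) 8|_2 = 2^(2 + 1) ↦ 3^(3 + 1)|_3 = 81 ⇒ 80
(1) 80|_3 = 2·3^3 + 2·3^2 + 2·3 + 2 ↦ 2·4^4 + 2·4^2 + 2·4 + 2|_4 = 554 ⇒ 553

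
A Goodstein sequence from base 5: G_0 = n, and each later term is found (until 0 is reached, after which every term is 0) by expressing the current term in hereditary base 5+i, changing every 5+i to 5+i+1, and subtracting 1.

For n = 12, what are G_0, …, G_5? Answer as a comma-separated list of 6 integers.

(0) 12|_5 = 2·5 + 2 ↦ 2·6 + 2|_6 = 14 ⇒ 13
(1) 13|_6 = 2·6 + 1 ↦ 2·7 + 1|_7 = 15 ⇒ 14
(2) 14|_7 = 2·7 ↦ 2·8|_8 = 16 ⇒ 15
(3) 15|_8 = 8 + 7 ↦ 9 + 7|_9 = 16 ⇒ 15
(4) 15|_9 = 9 + 6 ↦ 10 + 6|_10 = 16 ⇒ 15

12, 13, 14, 15, 15, 15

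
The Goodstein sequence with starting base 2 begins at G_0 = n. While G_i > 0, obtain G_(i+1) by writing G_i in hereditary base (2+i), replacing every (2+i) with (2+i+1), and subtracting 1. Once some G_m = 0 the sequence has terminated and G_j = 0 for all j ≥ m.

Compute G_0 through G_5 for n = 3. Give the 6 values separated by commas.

3, 3, 3, 2, 1, 0

(0) 3|_2 = 2 + 1 ↦ 3 + 1|_3 = 4 ⇒ 3
(1) 3|_3 = 3 ↦ 4|_4 = 4 ⇒ 3
(2) 3|_4 = 3 ↦ 3|_5 = 3 ⇒ 2
(3) 2|_5 = 2 ↦ 2|_6 = 2 ⇒ 1
(4) 1|_6 = 1 ↦ 1|_7 = 1 ⇒ 0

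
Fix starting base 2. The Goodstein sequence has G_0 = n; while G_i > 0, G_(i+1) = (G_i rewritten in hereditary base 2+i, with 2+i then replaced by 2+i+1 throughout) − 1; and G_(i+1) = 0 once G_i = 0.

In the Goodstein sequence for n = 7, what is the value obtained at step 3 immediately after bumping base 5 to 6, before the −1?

46658

i=0: 7 = 2^2 + 2 + 1 (b=2); 2→3: 3^3 + 3 + 1 = 31; 31−1 = 30
i=1: 30 = 3^3 + 3 (b=3); 3→4: 4^4 + 4 = 260; 260−1 = 259
i=2: 259 = 4^4 + 3 (b=4); 4→5: 5^5 + 3 = 3128; 3128−1 = 3127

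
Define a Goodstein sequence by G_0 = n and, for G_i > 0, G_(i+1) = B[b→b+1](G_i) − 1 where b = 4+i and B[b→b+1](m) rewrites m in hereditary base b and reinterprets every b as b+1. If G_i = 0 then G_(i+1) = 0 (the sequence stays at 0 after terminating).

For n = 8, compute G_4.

9

base 4: 8 = 2·4; at 5: 2·5 = 10; next = 9
base 5: 9 = 5 + 4; at 6: 6 + 4 = 10; next = 9
base 6: 9 = 6 + 3; at 7: 7 + 3 = 10; next = 9
base 7: 9 = 7 + 2; at 8: 8 + 2 = 10; next = 9
base 8: 9 = 8 + 1; at 9: 9 + 1 = 10; next = 9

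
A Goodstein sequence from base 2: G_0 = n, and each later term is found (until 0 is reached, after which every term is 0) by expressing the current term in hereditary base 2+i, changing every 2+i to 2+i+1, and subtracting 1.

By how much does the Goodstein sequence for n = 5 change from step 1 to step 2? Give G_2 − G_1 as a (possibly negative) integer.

step 0: 5 = 2^2 + 1; sub 3 for 2: 3^3 + 1; = 28; G_1 = 28−1 = 27
step 1: 27 = 3^3; sub 4 for 3: 4^4; = 256; G_2 = 256−1 = 255

228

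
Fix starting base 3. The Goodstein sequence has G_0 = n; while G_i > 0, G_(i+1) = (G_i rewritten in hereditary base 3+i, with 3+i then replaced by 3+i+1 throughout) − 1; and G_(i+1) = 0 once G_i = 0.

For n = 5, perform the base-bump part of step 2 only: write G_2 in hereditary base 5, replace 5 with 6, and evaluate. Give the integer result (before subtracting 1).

6

base 3: 5 = 3 + 2; at 4: 4 + 2 = 6; next = 5
base 4: 5 = 4 + 1; at 5: 5 + 1 = 6; next = 5
base 5: 5 = 5; at 6: 6 = 6; next = 5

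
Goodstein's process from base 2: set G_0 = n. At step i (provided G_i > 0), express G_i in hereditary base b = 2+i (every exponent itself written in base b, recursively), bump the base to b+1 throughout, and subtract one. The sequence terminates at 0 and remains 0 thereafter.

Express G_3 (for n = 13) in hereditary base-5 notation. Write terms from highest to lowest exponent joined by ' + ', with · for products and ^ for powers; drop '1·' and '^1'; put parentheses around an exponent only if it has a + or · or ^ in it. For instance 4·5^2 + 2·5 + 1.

(0) 13|_2 = 2^(2 + 1) + 2^2 + 1 ↦ 3^(3 + 1) + 3^3 + 1|_3 = 109 ⇒ 108
(1) 108|_3 = 3^(3 + 1) + 3^3 ↦ 4^(4 + 1) + 4^4|_4 = 1280 ⇒ 1279
(2) 1279|_4 = 4^(4 + 1) + 3·4^3 + 3·4^2 + 3·4 + 3 ↦ 5^(5 + 1) + 3·5^3 + 3·5^2 + 3·5 + 3|_5 = 16093 ⇒ 16092
(3) 16092|_5 = 5^(5 + 1) + 3·5^3 + 3·5^2 + 3·5 + 2 ↦ 6^(6 + 1) + 3·6^3 + 3·6^2 + 3·6 + 2|_6 = 280712 ⇒ 280711

5^(5 + 1) + 3·5^3 + 3·5^2 + 3·5 + 2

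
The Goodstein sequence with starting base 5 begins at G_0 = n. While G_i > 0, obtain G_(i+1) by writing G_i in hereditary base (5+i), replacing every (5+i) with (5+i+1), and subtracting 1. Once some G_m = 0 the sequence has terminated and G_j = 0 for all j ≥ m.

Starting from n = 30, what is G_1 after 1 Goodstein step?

41

i=0: 30 = 5^2 + 5 (b=5); 5→6: 6^2 + 6 = 42; 42−1 = 41
i=1: 41 = 6^2 + 5 (b=6); 6→7: 7^2 + 5 = 54; 54−1 = 53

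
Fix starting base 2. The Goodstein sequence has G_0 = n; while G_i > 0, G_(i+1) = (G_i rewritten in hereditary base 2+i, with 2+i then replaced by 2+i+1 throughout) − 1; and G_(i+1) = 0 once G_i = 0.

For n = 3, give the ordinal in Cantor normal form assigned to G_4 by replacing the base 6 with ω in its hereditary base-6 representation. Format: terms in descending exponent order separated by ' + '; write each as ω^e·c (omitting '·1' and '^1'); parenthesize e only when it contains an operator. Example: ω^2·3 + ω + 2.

1

[0] 3 ≡ 2 + 1 (base 2). Lift 3: 4. −1: 3.
[1] 3 ≡ 3 (base 3). Lift 4: 4. −1: 3.
[2] 3 ≡ 3 (base 4). Lift 5: 3. −1: 2.
[3] 2 ≡ 2 (base 5). Lift 6: 2. −1: 1.
[4] 1 ≡ 1 (base 6). Lift 7: 1. −1: 0.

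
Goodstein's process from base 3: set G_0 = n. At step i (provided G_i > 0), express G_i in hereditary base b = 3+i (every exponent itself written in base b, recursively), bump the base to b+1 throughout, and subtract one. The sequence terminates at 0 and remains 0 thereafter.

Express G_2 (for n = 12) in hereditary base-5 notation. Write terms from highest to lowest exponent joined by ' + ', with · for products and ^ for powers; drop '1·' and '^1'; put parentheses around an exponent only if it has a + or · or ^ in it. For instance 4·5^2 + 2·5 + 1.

i=0: 12 = 3^2 + 3 (b=3); 3→4: 4^2 + 4 = 20; 20−1 = 19
i=1: 19 = 4^2 + 3 (b=4); 4→5: 5^2 + 3 = 28; 28−1 = 27
i=2: 27 = 5^2 + 2 (b=5); 5→6: 6^2 + 2 = 38; 38−1 = 37

5^2 + 2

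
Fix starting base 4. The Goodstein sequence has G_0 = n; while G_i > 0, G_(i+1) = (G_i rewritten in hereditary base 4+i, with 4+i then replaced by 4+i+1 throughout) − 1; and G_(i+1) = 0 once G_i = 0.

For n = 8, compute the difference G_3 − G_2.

0

G_0 = 8. HB_4(8) = 2·4. Bump = 10. G_1 = 9.
G_1 = 9. HB_5(9) = 5 + 4. Bump = 10. G_2 = 9.
G_2 = 9. HB_6(9) = 6 + 3. Bump = 10. G_3 = 9.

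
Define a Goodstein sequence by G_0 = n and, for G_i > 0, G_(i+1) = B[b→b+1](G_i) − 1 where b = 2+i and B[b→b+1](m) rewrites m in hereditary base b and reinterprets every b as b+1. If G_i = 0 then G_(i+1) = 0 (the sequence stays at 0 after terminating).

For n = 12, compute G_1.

107

G_0=12  [base 2] 2^(2 + 1) + 2^2  →[2↦3]→  3^(3 + 1) + 3^3 = 108  −1 ⇒ G_1=107
G_1=107  [base 3] 3^(3 + 1) + 2·3^2 + 2·3 + 2  →[3↦4]→  4^(4 + 1) + 2·4^2 + 2·4 + 2 = 1066  −1 ⇒ G_2=1065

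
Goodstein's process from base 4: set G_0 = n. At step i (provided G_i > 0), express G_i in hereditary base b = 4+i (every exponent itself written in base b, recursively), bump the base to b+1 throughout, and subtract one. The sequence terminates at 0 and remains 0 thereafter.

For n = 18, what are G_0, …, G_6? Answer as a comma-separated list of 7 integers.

18, 26, 36, 48, 53, 58, 63

G_0 = 18. HB_4(18) = 4^2 + 2. Bump = 27. G_1 = 26.
G_1 = 26. HB_5(26) = 5^2 + 1. Bump = 37. G_2 = 36.
G_2 = 36. HB_6(36) = 6^2. Bump = 49. G_3 = 48.
G_3 = 48. HB_7(48) = 6·7 + 6. Bump = 54. G_4 = 53.
G_4 = 53. HB_8(53) = 6·8 + 5. Bump = 59. G_5 = 58.
G_5 = 58. HB_9(58) = 6·9 + 4. Bump = 64. G_6 = 63.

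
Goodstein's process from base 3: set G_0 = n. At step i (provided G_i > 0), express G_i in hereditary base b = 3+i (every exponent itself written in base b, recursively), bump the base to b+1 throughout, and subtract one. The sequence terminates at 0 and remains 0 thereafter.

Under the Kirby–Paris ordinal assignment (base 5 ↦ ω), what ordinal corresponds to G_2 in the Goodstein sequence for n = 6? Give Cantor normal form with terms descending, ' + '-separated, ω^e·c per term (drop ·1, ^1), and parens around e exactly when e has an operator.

base 3: 6 = 2·3; at 4: 2·4 = 8; next = 7
base 4: 7 = 4 + 3; at 5: 5 + 3 = 8; next = 7
base 5: 7 = 5 + 2; at 6: 6 + 2 = 8; next = 7

ω + 2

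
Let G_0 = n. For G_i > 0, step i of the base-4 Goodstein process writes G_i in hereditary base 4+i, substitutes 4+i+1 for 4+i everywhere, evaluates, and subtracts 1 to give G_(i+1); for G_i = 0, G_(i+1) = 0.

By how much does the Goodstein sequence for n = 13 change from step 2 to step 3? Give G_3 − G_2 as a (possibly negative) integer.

step 0: 13 = 3·4 + 1; sub 5 for 4: 3·5 + 1; = 16; G_1 = 16−1 = 15
step 1: 15 = 3·5; sub 6 for 5: 3·6; = 18; G_2 = 18−1 = 17
step 2: 17 = 2·6 + 5; sub 7 for 6: 2·7 + 5; = 19; G_3 = 19−1 = 18

1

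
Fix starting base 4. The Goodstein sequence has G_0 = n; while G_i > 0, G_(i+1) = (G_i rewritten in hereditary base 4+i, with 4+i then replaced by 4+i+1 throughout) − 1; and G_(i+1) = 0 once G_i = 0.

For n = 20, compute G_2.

39

base 4: 20 = 4^2 + 4; at 5: 5^2 + 5 = 30; next = 29
base 5: 29 = 5^2 + 4; at 6: 6^2 + 4 = 40; next = 39
base 6: 39 = 6^2 + 3; at 7: 7^2 + 3 = 52; next = 51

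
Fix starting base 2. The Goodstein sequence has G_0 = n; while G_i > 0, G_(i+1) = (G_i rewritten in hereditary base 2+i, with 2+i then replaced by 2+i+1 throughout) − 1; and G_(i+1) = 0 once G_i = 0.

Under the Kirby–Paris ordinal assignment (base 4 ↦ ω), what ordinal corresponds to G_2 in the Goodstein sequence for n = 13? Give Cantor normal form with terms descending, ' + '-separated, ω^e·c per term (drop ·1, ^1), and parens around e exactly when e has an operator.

ω^(ω + 1) + ω^3·3 + ω^2·3 + ω·3 + 3

(0) 13|_2 = 2^(2 + 1) + 2^2 + 1 ↦ 3^(3 + 1) + 3^3 + 1|_3 = 109 ⇒ 108
(1) 108|_3 = 3^(3 + 1) + 3^3 ↦ 4^(4 + 1) + 4^4|_4 = 1280 ⇒ 1279
(2) 1279|_4 = 4^(4 + 1) + 3·4^3 + 3·4^2 + 3·4 + 3 ↦ 5^(5 + 1) + 3·5^3 + 3·5^2 + 3·5 + 3|_5 = 16093 ⇒ 16092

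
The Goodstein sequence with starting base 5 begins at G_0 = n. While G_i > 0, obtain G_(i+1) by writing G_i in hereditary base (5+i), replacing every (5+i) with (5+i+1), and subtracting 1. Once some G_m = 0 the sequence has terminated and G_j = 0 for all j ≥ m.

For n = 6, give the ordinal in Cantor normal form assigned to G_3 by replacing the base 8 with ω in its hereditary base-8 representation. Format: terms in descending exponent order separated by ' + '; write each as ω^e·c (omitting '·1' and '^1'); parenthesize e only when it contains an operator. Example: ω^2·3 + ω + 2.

step 0: 6 = 5 + 1; sub 6 for 5: 6 + 1; = 7; G_1 = 7−1 = 6
step 1: 6 = 6; sub 7 for 6: 7; = 7; G_2 = 7−1 = 6
step 2: 6 = 6; sub 8 for 7: 6; = 6; G_3 = 6−1 = 5

5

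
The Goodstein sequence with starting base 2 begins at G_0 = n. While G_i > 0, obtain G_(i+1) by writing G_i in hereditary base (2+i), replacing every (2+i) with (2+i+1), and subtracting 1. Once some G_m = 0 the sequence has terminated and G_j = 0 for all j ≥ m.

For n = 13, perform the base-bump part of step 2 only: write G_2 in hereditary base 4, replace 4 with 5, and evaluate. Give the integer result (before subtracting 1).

[0] 13 ≡ 2^(2 + 1) + 2^2 + 1 (base 2). Lift 3: 109. −1: 108.
[1] 108 ≡ 3^(3 + 1) + 3^3 (base 3). Lift 4: 1280. −1: 1279.
[2] 1279 ≡ 4^(4 + 1) + 3·4^3 + 3·4^2 + 3·4 + 3 (base 4). Lift 5: 16093. −1: 16092.

16093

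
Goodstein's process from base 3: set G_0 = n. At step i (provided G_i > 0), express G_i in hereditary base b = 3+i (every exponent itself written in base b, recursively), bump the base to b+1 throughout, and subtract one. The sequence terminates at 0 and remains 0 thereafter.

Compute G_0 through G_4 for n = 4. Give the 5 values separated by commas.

i=0: 4 = 3 + 1 (b=3); 3→4: 4 + 1 = 5; 5−1 = 4
i=1: 4 = 4 (b=4); 4→5: 5 = 5; 5−1 = 4
i=2: 4 = 4 (b=5); 5→6: 4 = 4; 4−1 = 3
i=3: 3 = 3 (b=6); 6→7: 3 = 3; 3−1 = 2

4, 4, 4, 3, 2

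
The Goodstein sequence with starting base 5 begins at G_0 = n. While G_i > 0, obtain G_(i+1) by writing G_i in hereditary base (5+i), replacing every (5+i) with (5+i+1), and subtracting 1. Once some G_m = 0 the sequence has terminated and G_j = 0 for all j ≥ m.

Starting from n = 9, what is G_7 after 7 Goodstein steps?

base 5: 9 = 5 + 4; at 6: 6 + 4 = 10; next = 9
base 6: 9 = 6 + 3; at 7: 7 + 3 = 10; next = 9
base 7: 9 = 7 + 2; at 8: 8 + 2 = 10; next = 9
base 8: 9 = 8 + 1; at 9: 9 + 1 = 10; next = 9
base 9: 9 = 9; at 10: 10 = 10; next = 9
base 10: 9 = 9; at 11: 9 = 9; next = 8
base 11: 8 = 8; at 12: 8 = 8; next = 7

7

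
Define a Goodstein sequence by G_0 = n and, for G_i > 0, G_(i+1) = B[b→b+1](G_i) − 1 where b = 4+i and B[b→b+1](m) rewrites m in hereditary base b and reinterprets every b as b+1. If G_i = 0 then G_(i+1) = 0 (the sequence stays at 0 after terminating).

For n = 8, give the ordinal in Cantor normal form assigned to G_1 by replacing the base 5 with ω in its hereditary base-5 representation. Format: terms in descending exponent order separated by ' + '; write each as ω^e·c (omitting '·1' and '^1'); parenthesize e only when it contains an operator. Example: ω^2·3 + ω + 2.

G_0=8  [base 4] 2·4  →[4↦5]→  2·5 = 10  −1 ⇒ G_1=9
G_1=9  [base 5] 5 + 4  →[5↦6]→  6 + 4 = 10  −1 ⇒ G_2=9

ω + 4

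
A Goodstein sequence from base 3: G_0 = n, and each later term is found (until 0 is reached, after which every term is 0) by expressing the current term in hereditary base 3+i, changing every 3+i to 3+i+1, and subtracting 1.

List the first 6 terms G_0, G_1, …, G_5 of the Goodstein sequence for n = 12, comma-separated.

12 —HB3→ 3^2 + 3 —bump→ 4^2 + 4 = 20 —(−1)→ 19
19 —HB4→ 4^2 + 3 —bump→ 5^2 + 3 = 28 —(−1)→ 27
27 —HB5→ 5^2 + 2 —bump→ 6^2 + 2 = 38 —(−1)→ 37
37 —HB6→ 6^2 + 1 —bump→ 7^2 + 1 = 50 —(−1)→ 49
49 —HB7→ 7^2 —bump→ 8^2 = 64 —(−1)→ 63

12, 19, 27, 37, 49, 63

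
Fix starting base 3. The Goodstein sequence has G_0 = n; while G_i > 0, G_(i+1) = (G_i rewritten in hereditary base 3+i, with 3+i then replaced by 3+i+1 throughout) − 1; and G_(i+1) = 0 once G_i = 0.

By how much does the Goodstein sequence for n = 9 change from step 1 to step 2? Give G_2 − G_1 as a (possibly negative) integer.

2

i=0: 9 = 3^2 (b=3); 3→4: 4^2 = 16; 16−1 = 15
i=1: 15 = 3·4 + 3 (b=4); 4→5: 3·5 + 3 = 18; 18−1 = 17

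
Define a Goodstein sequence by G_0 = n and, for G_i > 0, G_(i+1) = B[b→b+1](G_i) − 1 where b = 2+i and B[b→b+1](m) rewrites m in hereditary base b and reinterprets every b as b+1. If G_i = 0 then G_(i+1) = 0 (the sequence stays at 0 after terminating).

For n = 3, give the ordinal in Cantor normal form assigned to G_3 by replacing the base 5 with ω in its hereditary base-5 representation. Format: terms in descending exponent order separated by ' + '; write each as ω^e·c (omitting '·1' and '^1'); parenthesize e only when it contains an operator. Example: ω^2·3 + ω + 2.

step 0: 3 = 2 + 1; sub 3 for 2: 3 + 1; = 4; G_1 = 4−1 = 3
step 1: 3 = 3; sub 4 for 3: 4; = 4; G_2 = 4−1 = 3
step 2: 3 = 3; sub 5 for 4: 3; = 3; G_3 = 3−1 = 2
step 3: 2 = 2; sub 6 for 5: 2; = 2; G_4 = 2−1 = 1

2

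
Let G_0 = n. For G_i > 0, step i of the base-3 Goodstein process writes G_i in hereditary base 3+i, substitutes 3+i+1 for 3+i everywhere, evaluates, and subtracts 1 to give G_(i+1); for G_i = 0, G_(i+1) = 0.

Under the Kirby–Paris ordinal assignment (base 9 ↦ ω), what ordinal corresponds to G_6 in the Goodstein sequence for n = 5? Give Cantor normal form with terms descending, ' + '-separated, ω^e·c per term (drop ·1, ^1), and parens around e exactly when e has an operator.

2

G_0 = 5. HB_3(5) = 3 + 2. Bump = 6. G_1 = 5.
G_1 = 5. HB_4(5) = 4 + 1. Bump = 6. G_2 = 5.
G_2 = 5. HB_5(5) = 5. Bump = 6. G_3 = 5.
G_3 = 5. HB_6(5) = 5. Bump = 5. G_4 = 4.
G_4 = 4. HB_7(4) = 4. Bump = 4. G_5 = 3.
G_5 = 3. HB_8(3) = 3. Bump = 3. G_6 = 2.
G_6 = 2. HB_9(2) = 2. Bump = 2. G_7 = 1.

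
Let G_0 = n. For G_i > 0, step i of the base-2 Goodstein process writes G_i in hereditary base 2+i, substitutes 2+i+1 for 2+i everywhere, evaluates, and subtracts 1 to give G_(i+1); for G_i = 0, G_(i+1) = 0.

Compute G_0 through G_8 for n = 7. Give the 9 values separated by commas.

7, 30, 259, 3127, 46657, 823543, 16777215, 37665879, 77777775

G_0=7  [base 2] 2^2 + 2 + 1  →[2↦3]→  3^3 + 3 + 1 = 31  −1 ⇒ G_1=30
G_1=30  [base 3] 3^3 + 3  →[3↦4]→  4^4 + 4 = 260  −1 ⇒ G_2=259
G_2=259  [base 4] 4^4 + 3  →[4↦5]→  5^5 + 3 = 3128  −1 ⇒ G_3=3127
G_3=3127  [base 5] 5^5 + 2  →[5↦6]→  6^6 + 2 = 46658  −1 ⇒ G_4=46657
G_4=46657  [base 6] 6^6 + 1  →[6↦7]→  7^7 + 1 = 823544  −1 ⇒ G_5=823543
G_5=823543  [base 7] 7^7  →[7↦8]→  8^8 = 16777216  −1 ⇒ G_6=16777215
G_6=16777215  [base 8] 7·8^7 + 7·8^6 + 7·8^5 + 7·8^4 + 7·8^3 + 7·8^2 + 7·8 + 7  →[8↦9]→  7·9^7 + 7·9^6 + 7·9^5 + 7·9^4 + 7·9^3 + 7·9^2 + 7·9 + 7 = 37665880  −1 ⇒ G_7=37665879
G_7=37665879  [base 9] 7·9^7 + 7·9^6 + 7·9^5 + 7·9^4 + 7·9^3 + 7·9^2 + 7·9 + 6  →[9↦10]→  7·10^7 + 7·10^6 + 7·10^5 + 7·10^4 + 7·10^3 + 7·10^2 + 7·10 + 6 = 77777776  −1 ⇒ G_8=77777775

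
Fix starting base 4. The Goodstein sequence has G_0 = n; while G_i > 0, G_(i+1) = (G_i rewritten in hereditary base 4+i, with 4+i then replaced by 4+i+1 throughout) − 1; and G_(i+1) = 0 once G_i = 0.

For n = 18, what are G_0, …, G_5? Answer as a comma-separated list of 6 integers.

18 —HB4→ 4^2 + 2 —bump→ 5^2 + 2 = 27 —(−1)→ 26
26 —HB5→ 5^2 + 1 —bump→ 6^2 + 1 = 37 —(−1)→ 36
36 —HB6→ 6^2 —bump→ 7^2 = 49 —(−1)→ 48
48 —HB7→ 6·7 + 6 —bump→ 6·8 + 6 = 54 —(−1)→ 53
53 —HB8→ 6·8 + 5 —bump→ 6·9 + 5 = 59 —(−1)→ 58

18, 26, 36, 48, 53, 58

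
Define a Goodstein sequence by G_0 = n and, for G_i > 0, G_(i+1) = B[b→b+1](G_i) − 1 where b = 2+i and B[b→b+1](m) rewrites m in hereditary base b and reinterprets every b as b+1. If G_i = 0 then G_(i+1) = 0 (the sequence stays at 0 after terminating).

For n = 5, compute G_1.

27

G_0=5  [base 2] 2^2 + 1  →[2↦3]→  3^3 + 1 = 28  −1 ⇒ G_1=27
G_1=27  [base 3] 3^3  →[3↦4]→  4^4 = 256  −1 ⇒ G_2=255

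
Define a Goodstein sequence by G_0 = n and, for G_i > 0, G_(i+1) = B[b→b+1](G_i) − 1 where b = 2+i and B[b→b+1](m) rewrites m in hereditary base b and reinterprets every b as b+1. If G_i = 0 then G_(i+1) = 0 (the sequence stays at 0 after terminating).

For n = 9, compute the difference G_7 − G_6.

(0) 9|_2 = 2^(2 + 1) + 1 ↦ 3^(3 + 1) + 1|_3 = 82 ⇒ 81
(1) 81|_3 = 3^(3 + 1) ↦ 4^(4 + 1)|_4 = 1024 ⇒ 1023
(2) 1023|_4 = 3·4^4 + 3·4^3 + 3·4^2 + 3·4 + 3 ↦ 3·5^5 + 3·5^3 + 3·5^2 + 3·5 + 3|_5 = 9843 ⇒ 9842
(3) 9842|_5 = 3·5^5 + 3·5^3 + 3·5^2 + 3·5 + 2 ↦ 3·6^6 + 3·6^3 + 3·6^2 + 3·6 + 2|_6 = 140744 ⇒ 140743
(4) 140743|_6 = 3·6^6 + 3·6^3 + 3·6^2 + 3·6 + 1 ↦ 3·7^7 + 3·7^3 + 3·7^2 + 3·7 + 1|_7 = 2471827 ⇒ 2471826
(5) 2471826|_7 = 3·7^7 + 3·7^3 + 3·7^2 + 3·7 ↦ 3·8^8 + 3·8^3 + 3·8^2 + 3·8|_8 = 50333400 ⇒ 50333399
(6) 50333399|_8 = 3·8^8 + 3·8^3 + 3·8^2 + 2·8 + 7 ↦ 3·9^9 + 3·9^3 + 3·9^2 + 2·9 + 7|_9 = 1162263922 ⇒ 1162263921

1111930522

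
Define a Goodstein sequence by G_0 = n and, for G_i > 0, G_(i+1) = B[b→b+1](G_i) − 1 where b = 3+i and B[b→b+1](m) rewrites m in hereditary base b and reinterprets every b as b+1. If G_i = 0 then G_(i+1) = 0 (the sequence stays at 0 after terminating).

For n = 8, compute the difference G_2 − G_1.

[0] 8 ≡ 2·3 + 2 (base 3). Lift 4: 10. −1: 9.
[1] 9 ≡ 2·4 + 1 (base 4). Lift 5: 11. −1: 10.

1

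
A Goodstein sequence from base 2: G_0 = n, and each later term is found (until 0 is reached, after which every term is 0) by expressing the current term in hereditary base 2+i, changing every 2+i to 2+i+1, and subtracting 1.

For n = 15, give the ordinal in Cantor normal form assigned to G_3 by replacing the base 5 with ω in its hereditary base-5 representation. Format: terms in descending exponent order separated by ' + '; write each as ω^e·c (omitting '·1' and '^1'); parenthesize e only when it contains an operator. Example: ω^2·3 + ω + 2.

ω^(ω + 1) + ω^ω + 2

i=0: 15 = 2^(2 + 1) + 2^2 + 2 + 1 (b=2); 2→3: 3^(3 + 1) + 3^3 + 3 + 1 = 112; 112−1 = 111
i=1: 111 = 3^(3 + 1) + 3^3 + 3 (b=3); 3→4: 4^(4 + 1) + 4^4 + 4 = 1284; 1284−1 = 1283
i=2: 1283 = 4^(4 + 1) + 4^4 + 3 (b=4); 4→5: 5^(5 + 1) + 5^5 + 3 = 18753; 18753−1 = 18752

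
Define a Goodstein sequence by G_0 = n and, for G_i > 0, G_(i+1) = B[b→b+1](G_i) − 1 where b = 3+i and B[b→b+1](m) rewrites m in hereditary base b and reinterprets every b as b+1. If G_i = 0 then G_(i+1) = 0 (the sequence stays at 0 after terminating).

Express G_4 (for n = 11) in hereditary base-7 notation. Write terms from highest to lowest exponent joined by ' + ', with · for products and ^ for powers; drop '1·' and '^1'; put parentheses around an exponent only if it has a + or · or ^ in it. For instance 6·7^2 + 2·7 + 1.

5·7 + 4

i=0: 11 = 3^2 + 2 (b=3); 3→4: 4^2 + 2 = 18; 18−1 = 17
i=1: 17 = 4^2 + 1 (b=4); 4→5: 5^2 + 1 = 26; 26−1 = 25
i=2: 25 = 5^2 (b=5); 5→6: 6^2 = 36; 36−1 = 35
i=3: 35 = 5·6 + 5 (b=6); 6→7: 5·7 + 5 = 40; 40−1 = 39
i=4: 39 = 5·7 + 4 (b=7); 7→8: 5·8 + 4 = 44; 44−1 = 43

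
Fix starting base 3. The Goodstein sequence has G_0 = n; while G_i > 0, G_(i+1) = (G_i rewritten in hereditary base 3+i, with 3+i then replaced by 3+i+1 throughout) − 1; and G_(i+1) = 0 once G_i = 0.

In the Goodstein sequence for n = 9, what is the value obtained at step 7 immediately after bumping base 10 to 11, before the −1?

i=0: 9 = 3^2 (b=3); 3→4: 4^2 = 16; 16−1 = 15
i=1: 15 = 3·4 + 3 (b=4); 4→5: 3·5 + 3 = 18; 18−1 = 17
i=2: 17 = 3·5 + 2 (b=5); 5→6: 3·6 + 2 = 20; 20−1 = 19
i=3: 19 = 3·6 + 1 (b=6); 6→7: 3·7 + 1 = 22; 22−1 = 21
i=4: 21 = 3·7 (b=7); 7→8: 3·8 = 24; 24−1 = 23
i=5: 23 = 2·8 + 7 (b=8); 8→9: 2·9 + 7 = 25; 25−1 = 24
i=6: 24 = 2·9 + 6 (b=9); 9→10: 2·10 + 6 = 26; 26−1 = 25

27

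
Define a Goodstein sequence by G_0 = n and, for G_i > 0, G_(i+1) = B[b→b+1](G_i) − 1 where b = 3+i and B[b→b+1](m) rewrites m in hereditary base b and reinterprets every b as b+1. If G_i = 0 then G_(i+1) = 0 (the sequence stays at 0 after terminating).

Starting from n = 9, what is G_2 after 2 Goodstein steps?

17

[0] 9 ≡ 3^2 (base 3). Lift 4: 16. −1: 15.
[1] 15 ≡ 3·4 + 3 (base 4). Lift 5: 18. −1: 17.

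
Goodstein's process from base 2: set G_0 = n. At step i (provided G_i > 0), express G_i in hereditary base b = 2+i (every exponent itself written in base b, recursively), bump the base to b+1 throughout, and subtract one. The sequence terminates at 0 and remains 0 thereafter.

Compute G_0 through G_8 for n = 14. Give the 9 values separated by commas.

14, 110, 1281, 18750, 326591, 5862840, 134404971, 3487116548, 100000555551

(0) 14|_2 = 2^(2 + 1) + 2^2 + 2 ↦ 3^(3 + 1) + 3^3 + 3|_3 = 111 ⇒ 110
(1) 110|_3 = 3^(3 + 1) + 3^3 + 2 ↦ 4^(4 + 1) + 4^4 + 2|_4 = 1282 ⇒ 1281
(2) 1281|_4 = 4^(4 + 1) + 4^4 + 1 ↦ 5^(5 + 1) + 5^5 + 1|_5 = 18751 ⇒ 18750
(3) 18750|_5 = 5^(5 + 1) + 5^5 ↦ 6^(6 + 1) + 6^6|_6 = 326592 ⇒ 326591
(4) 326591|_6 = 6^(6 + 1) + 5·6^5 + 5·6^4 + 5·6^3 + 5·6^2 + 5·6 + 5 ↦ 7^(7 + 1) + 5·7^5 + 5·7^4 + 5·7^3 + 5·7^2 + 5·7 + 5|_7 = 5862841 ⇒ 5862840
(5) 5862840|_7 = 7^(7 + 1) + 5·7^5 + 5·7^4 + 5·7^3 + 5·7^2 + 5·7 + 4 ↦ 8^(8 + 1) + 5·8^5 + 5·8^4 + 5·8^3 + 5·8^2 + 5·8 + 4|_8 = 134404972 ⇒ 134404971
(6) 134404971|_8 = 8^(8 + 1) + 5·8^5 + 5·8^4 + 5·8^3 + 5·8^2 + 5·8 + 3 ↦ 9^(9 + 1) + 5·9^5 + 5·9^4 + 5·9^3 + 5·9^2 + 5·9 + 3|_9 = 3487116549 ⇒ 3487116548
(7) 3487116548|_9 = 9^(9 + 1) + 5·9^5 + 5·9^4 + 5·9^3 + 5·9^2 + 5·9 + 2 ↦ 10^(10 + 1) + 5·10^5 + 5·10^4 + 5·10^3 + 5·10^2 + 5·10 + 2|_10 = 100000555552 ⇒ 100000555551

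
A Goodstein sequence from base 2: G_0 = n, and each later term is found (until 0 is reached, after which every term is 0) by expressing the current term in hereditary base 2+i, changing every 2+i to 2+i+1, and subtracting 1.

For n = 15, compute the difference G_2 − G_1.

G_0 = 15. HB_2(15) = 2^(2 + 1) + 2^2 + 2 + 1. Bump = 112. G_1 = 111.
G_1 = 111. HB_3(111) = 3^(3 + 1) + 3^3 + 3. Bump = 1284. G_2 = 1283.

1172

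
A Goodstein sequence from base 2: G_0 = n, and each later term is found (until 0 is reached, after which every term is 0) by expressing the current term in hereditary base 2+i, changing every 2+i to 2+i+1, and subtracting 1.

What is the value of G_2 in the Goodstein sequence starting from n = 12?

12 —HB2→ 2^(2 + 1) + 2^2 —bump→ 3^(3 + 1) + 3^3 = 108 —(−1)→ 107
107 —HB3→ 3^(3 + 1) + 2·3^2 + 2·3 + 2 —bump→ 4^(4 + 1) + 2·4^2 + 2·4 + 2 = 1066 —(−1)→ 1065
1065 —HB4→ 4^(4 + 1) + 2·4^2 + 2·4 + 1 —bump→ 5^(5 + 1) + 2·5^2 + 2·5 + 1 = 15686 —(−1)→ 15685

1065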